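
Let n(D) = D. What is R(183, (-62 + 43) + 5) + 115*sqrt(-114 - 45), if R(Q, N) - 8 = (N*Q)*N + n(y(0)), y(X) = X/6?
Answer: 35876 + 115*I*sqrt(159) ≈ 35876.0 + 1450.1*I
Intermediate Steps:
y(X) = X/6 (y(X) = X*(1/6) = X/6)
R(Q, N) = 8 + Q*N**2 (R(Q, N) = 8 + ((N*Q)*N + (1/6)*0) = 8 + (Q*N**2 + 0) = 8 + Q*N**2)
R(183, (-62 + 43) + 5) + 115*sqrt(-114 - 45) = (8 + 183*((-62 + 43) + 5)**2) + 115*sqrt(-114 - 45) = (8 + 183*(-19 + 5)**2) + 115*sqrt(-159) = (8 + 183*(-14)**2) + 115*(I*sqrt(159)) = (8 + 183*196) + 115*I*sqrt(159) = (8 + 35868) + 115*I*sqrt(159) = 35876 + 115*I*sqrt(159)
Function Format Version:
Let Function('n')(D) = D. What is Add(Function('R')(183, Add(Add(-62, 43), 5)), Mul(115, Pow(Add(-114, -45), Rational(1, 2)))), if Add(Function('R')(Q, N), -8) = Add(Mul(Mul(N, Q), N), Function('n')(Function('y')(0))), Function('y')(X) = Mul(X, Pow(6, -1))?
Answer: Add(35876, Mul(115, I, Pow(159, Rational(1, 2)))) ≈ Add(35876., Mul(1450.1, I))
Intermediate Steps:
Function('y')(X) = Mul(Rational(1, 6), X) (Function('y')(X) = Mul(X, Rational(1, 6)) = Mul(Rational(1, 6), X))
Function('R')(Q, N) = Add(8, Mul(Q, Pow(N, 2))) (Function('R')(Q, N) = Add(8, Add(Mul(Mul(N, Q), N), Mul(Rational(1, 6), 0))) = Add(8, Add(Mul(Q, Pow(N, 2)), 0)) = Add(8, Mul(Q, Pow(N, 2))))
Add(Function('R')(183, Add(Add(-62, 43), 5)), Mul(115, Pow(Add(-114, -45), Rational(1, 2)))) = Add(Add(8, Mul(183, Pow(Add(Add(-62, 43), 5), 2))), Mul(115, Pow(Add(-114, -45), Rational(1, 2)))) = Add(Add(8, Mul(183, Pow(Add(-19, 5), 2))), Mul(115, Pow(-159, Rational(1, 2)))) = Add(Add(8, Mul(183, Pow(-14, 2))), Mul(115, Mul(I, Pow(159, Rational(1, 2))))) = Add(Add(8, Mul(183, 196)), Mul(115, I, Pow(159, Rational(1, 2)))) = Add(Add(8, 35868), Mul(115, I, Pow(159, Rational(1, 2)))) = Add(35876, Mul(115, I, Pow(159, Rational(1, 2))))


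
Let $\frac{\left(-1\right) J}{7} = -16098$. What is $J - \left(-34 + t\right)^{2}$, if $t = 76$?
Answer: $110922$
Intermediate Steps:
$J = 112686$ ($J = \left(-7\right) \left(-16098\right) = 112686$)
$J - \left(-34 + t\right)^{2} = 112686 - \left(-34 + 76\right)^{2} = 112686 - 42^{2} = 112686 - 1764 = 110922$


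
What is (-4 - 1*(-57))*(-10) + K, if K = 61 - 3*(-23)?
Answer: -400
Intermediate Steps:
K = 130 (K = 61 + 69 = 130)
(-4 - 1*(-57))*(-10) + K = (-4 - 1*(-57))*(-10) + 130 = (-4 + 57)*(-10) + 130 = 53*(-10) + 130 = -530 + 130 = -400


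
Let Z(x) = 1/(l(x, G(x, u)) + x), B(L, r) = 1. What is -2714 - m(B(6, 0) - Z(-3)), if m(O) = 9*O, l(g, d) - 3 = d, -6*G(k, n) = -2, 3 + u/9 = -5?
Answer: -2696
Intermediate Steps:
u = -72 (u = -27 + 9*(-5) = -27 - 45 = -72)
G(k, n) = ⅓ (G(k, n) = -⅙*(-2) = ⅓)
l(g, d) = 3 + d
Z(x) = 1/(10/3 + x) (Z(x) = 1/((3 + ⅓) + x) = 1/(10/3 + x))
-2714 - m(B(6, 0) - Z(-3)) = -2714 - 9*(1 - 3/(10 + 3*(-3))) = -2714 - 9*(1 - 3/(10 - 9)) = -2714 - 9*(1 - 3/1) = -2714 - 9*(1 - 3) = -2714 - 9*(-2) = -2714 - 1*(-18) = -2714 + 18 = -2696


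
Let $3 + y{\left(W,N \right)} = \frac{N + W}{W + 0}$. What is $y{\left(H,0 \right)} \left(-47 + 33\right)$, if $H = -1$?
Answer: $28$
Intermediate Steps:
$y{\left(W,N \right)} = -3 + \frac{N + W}{W}$ ($y{\left(W,N \right)} = -3 + \frac{N + W}{W + 0} = -3 + \frac{N + W}{W}$)
$y{\left(H,0 \right)} \left(-47 + 33\right) = \left(-2 + \frac{0}{-1}\right) \left(-47 + 33\right) = \left(-2 + 0 \left(-1\right)\right) \left(-14\right) = \left(-2 + 0\right) \left(-14\right) = \left(-2\right) \left(-14\right) = 28$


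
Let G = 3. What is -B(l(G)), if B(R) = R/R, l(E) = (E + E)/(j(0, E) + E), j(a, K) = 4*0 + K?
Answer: -1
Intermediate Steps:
j(a, K) = K (j(a, K) = 0 + K = K)
l(E) = 1 (l(E) = (E + E)/(E + E) = (2*E)/((2*E)) = (2*E)*(1/(2*E)) = 1)
B(R) = 1
-B(l(G)) = -1*1 = -1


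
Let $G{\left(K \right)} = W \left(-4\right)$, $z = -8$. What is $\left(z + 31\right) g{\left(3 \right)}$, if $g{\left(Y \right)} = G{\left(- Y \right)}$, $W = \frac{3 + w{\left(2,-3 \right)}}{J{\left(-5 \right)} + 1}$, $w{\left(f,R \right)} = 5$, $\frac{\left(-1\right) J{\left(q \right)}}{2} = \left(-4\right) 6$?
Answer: $- \frac{736}{49} \approx -15.02$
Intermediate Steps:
$J{\left(q \right)} = 48$ ($J{\left(q \right)} = - 2 \left(\left(-4\right) 6\right) = \left(-2\right) \left(-24\right) = 48$)
$W = \frac{8}{49}$ ($W = \frac{3 + 5}{48 + 1} = \frac{8}{49} \approx 0.16327$)
$G{\left(K \right)} = - \frac{32}{49}$ ($G{\left(K \right)} = \frac{8}{49} \left(-4\right) = - \frac{32}{49}$)
$g{\left(Y \right)} = - \frac{32}{49}$
$\left(z + 31\right) g{\left(3 \right)} = \left(-8 + 31\right) \left(- \frac{32}{49}\right) = 23 \left(- \frac{32}{49}\right) = - \frac{736}{49}$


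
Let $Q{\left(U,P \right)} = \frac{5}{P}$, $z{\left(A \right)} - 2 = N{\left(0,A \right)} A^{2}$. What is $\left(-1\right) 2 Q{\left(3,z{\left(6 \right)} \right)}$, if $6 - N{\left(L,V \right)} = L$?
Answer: $- \frac{5}{109} \approx -0.045872$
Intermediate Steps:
$N{\left(L,V \right)} = 6 - L$
$z{\left(A \right)} = 2 + 6 A^{2}$ ($z{\left(A \right)} = 2 + \left(6 - 0\right) A^{2} = 2 + \left(6 + 0\right) A^{2} = 2 + 6 A^{2}$)
$\left(-1\right) 2 Q{\left(3,z{\left(6 \right)} \right)} = \left(-1\right) 2 \frac{5}{2 + 6 \cdot 6^{2}} = - 2 \frac{5}{2 + 6 \cdot 36} = - 2 \frac{5}{2 + 216} = - 2 \cdot \frac{5}{218} = - 2 \cdot 5 \cdot \frac{1}{218} = \left(-2\right) \frac{5}{218} = - \frac{5}{109}$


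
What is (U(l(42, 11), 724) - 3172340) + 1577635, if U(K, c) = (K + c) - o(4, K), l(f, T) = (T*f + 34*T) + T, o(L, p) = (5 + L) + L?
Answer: -1593147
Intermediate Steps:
o(L, p) = 5 + 2*L
l(f, T) = 35*T + T*f (l(f, T) = (34*T + T*f) + T = 35*T + T*f)
U(K, c) = -13 + K + c (U(K, c) = (K + c) - (5 + 2*4) = (K + c) - (5 + 8) = (K + c) - 1*13 = (K + c) - 13 = -13 + K + c)
(U(l(42, 11), 724) - 3172340) + 1577635 = ((-13 + 11*(35 + 42) + 724) - 3172340) + 1577635 = ((-13 + 11*77 + 724) - 3172340) + 1577635 = ((-13 + 847 + 724) - 3172340) + 1577635 = (1558 - 3172340) + 1577635 = -3170782 + 1577635 = -1593147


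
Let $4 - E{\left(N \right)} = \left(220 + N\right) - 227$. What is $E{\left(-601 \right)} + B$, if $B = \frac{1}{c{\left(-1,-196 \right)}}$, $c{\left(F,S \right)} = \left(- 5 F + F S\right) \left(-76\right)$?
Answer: $\frac{9348911}{15276} \approx 612.0$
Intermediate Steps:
$c{\left(F,S \right)} = 380 F - 76 F S$
$E{\left(N \right)} = 11 - N$ ($E{\left(N \right)} = 4 - \left(\left(220 + N\right) - 227\right) = 4 - \left(-7 + N\right) = 11 - N$)
$B = - \frac{1}{15276}$ ($B = \frac{1}{76 \left(-1\right) \left(5 - -196\right)} = \frac{1}{76 \left(-1\right) \left(5 + 196\right)} = \frac{1}{76 \left(-1\right) 201} = \frac{1}{-15276} = - \frac{1}{15276} \approx -6.5462 \cdot 10^{-5}$)
$E{\left(-601 \right)} + B = \left(11 - -601\right) - \frac{1}{15276} = \left(11 + 601\right) - \frac{1}{15276} = 612 - \frac{1}{15276} = \frac{9348911}{15276}$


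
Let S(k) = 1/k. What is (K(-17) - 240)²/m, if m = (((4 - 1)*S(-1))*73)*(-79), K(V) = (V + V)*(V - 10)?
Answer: 153228/5767 ≈ 26.570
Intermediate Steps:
K(V) = 2*V*(-10 + V) (K(V) = (2*V)*(-10 + V) = 2*V*(-10 + V))
m = 17301 (m = (((4 - 1)/(-1))*73)*(-79) = ((3*(-1))*73)*(-79) = -3*73*(-79) = -219*(-79) = 17301)
(K(-17) - 240)²/m = (2*(-17)*(-10 - 17) - 240)²/17301 = (2*(-17)*(-27) - 240)²*(1/17301) = (918 - 240)²*(1/17301) = 678²*(1/17301) = 459684*(1/17301) = 153228/5767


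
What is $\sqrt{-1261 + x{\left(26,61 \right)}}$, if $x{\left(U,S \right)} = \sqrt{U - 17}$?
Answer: $i \sqrt{1258} \approx 35.468 i$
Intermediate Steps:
$x{\left(U,S \right)} = \sqrt{-17 + U}$
$\sqrt{-1261 + x{\left(26,61 \right)}} = \sqrt{-1261 + \sqrt{-17 + 26}} = \sqrt{-1261 + \sqrt{9}} = \sqrt{-1261 + 3} = \sqrt{-1258} = i \sqrt{1258}$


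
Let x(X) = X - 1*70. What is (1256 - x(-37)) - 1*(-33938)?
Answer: 35301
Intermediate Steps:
x(X) = -70 + X (x(X) = X - 70 = -70 + X)
(1256 - x(-37)) - 1*(-33938) = (1256 - (-70 - 37)) - 1*(-33938) = (1256 - 1*(-107)) + 33938 = (1256 + 107) + 33938 = 1363 + 33938 = 35301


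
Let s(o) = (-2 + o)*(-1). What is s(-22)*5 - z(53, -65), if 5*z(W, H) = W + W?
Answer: 494/5 ≈ 98.800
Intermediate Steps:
s(o) = 2 - o
z(W, H) = 2*W/5 (z(W, H) = (W + W)/5 = (2*W)/5 = 2*W/5)
s(-22)*5 - z(53, -65) = (2 - 1*(-22))*5 - 2*53/5 = (2 + 22)*5 - 1*106/5 = 24*5 - 106/5 = 120 - 106/5 = 494/5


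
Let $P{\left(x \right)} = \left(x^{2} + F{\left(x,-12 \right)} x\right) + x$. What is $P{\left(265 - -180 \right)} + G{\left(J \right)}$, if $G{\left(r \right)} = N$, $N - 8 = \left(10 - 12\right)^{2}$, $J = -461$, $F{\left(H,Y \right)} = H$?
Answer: $396507$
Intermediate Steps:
$P{\left(x \right)} = x + 2 x^{2}$ ($P{\left(x \right)} = \left(x^{2} + x x\right) + x = \left(x^{2} + x^{2}\right) + x = 2 x^{2} + x = x + 2 x^{2}$)
$N = 12$ ($N = 8 + \left(10 - 12\right)^{2} = 8 + \left(-2\right)^{2} = 8 + 4 = 12$)
$G{\left(r \right)} = 12$
$P{\left(265 - -180 \right)} + G{\left(J \right)} = \left(265 - -180\right) \left(1 + 2 \left(265 - -180\right)\right) + 12 = \left(265 + 180\right) \left(1 + 2 \left(265 + 180\right)\right) + 12 = 445 \left(1 + 2 \cdot 445\right) + 12 = 445 \left(1 + 890\right) + 12 = 445 \cdot 891 + 12 = 396495 + 12 = 396507$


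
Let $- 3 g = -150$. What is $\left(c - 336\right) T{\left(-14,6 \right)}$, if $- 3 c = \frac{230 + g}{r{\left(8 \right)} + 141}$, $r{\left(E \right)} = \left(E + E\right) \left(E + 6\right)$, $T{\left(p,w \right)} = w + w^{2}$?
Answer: $- \frac{1030960}{73} \approx -14123.0$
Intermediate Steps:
$g = 50$ ($g = \left(- \frac{1}{3}\right) \left(-150\right) = 50$)
$r{\left(E \right)} = 2 E \left(6 + E\right)$
$c = - \frac{56}{219}$ ($c = - \frac{\left(230 + 50\right) \frac{1}{2 \cdot 8 \left(6 + 8\right) + 141}}{3} = - \frac{280 \frac{1}{2 \cdot 8 \cdot 14 + 141}}{3} = - \frac{280 \frac{1}{224 + 141}}{3} = - \frac{280 \cdot \frac{1}{365}}{3} = \left(- \frac{1}{3}\right) \frac{56}{73} = - \frac{56}{219} \approx -0.25571$)
$\left(c - 336\right) T{\left(-14,6 \right)} = \left(- \frac{56}{219} - 336\right) 6 \left(1 + 6\right) = - \frac{73640 \cdot 6 \cdot 7}{219} = \left(- \frac{73640}{219}\right) 42 = - \frac{1030960}{73}$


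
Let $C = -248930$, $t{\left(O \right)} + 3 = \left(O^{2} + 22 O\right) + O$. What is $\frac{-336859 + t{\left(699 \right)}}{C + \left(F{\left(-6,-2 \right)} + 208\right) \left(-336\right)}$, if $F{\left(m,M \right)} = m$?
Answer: $- \frac{83908}{158401} \approx -0.52972$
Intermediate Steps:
$t{\left(O \right)} = -3 + O^{2} + 23 O$ ($t{\left(O \right)} = -3 + \left(\left(O^{2} + 22 O\right) + O\right) = -3 + \left(O^{2} + 23 O\right) = -3 + O^{2} + 23 O$)
$\frac{-336859 + t{\left(699 \right)}}{C + \left(F{\left(-6,-2 \right)} + 208\right) \left(-336\right)} = \frac{-336859 + \left(-3 + 699^{2} + 23 \cdot 699\right)}{-248930 + \left(-6 + 208\right) \left(-336\right)} = \frac{-336859 + \left(-3 + 488601 + 16077\right)}{-248930 + 202 \left(-336\right)} = \frac{-336859 + 504675}{-248930 - 67872} = \frac{167816}{-316802} = 167816 \left(- \frac{1}{316802}\right) = - \frac{83908}{158401}$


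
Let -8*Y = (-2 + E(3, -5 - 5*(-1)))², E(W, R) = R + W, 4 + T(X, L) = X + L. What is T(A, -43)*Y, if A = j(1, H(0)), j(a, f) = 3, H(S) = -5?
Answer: 11/2 ≈ 5.5000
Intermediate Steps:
A = 3
T(X, L) = -4 + L + X (T(X, L) = -4 + (X + L) = -4 + (L + X) = -4 + L + X)
Y = -⅛ (Y = -(-2 + ((-5 - 5*(-1)) + 3))²/8 = -(-2 + ((-5 + 5) + 3))²/8 = -(-2 + (0 + 3))²/8 = -(-2 + 3)²/8 = -⅛*1² = -⅛*1 = -⅛ ≈ -0.12500)
T(A, -43)*Y = (-4 - 43 + 3)*(-⅛) = -44*(-⅛) = 11/2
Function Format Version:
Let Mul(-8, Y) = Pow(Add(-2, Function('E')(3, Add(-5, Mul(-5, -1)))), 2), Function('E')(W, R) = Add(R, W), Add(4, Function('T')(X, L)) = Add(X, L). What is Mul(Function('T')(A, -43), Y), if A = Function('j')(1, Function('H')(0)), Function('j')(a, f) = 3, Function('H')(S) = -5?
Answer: Rational(11, 2) ≈ 5.5000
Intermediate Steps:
A = 3
Function('T')(X, L) = Add(-4, L, X) (Function('T')(X, L) = Add(-4, Add(X, L)) = Add(-4, Add(L, X)) = Add(-4, L, X))
Y = Rational(-1, 8) (Y = Mul(Rational(-1, 8), Pow(Add(-2, Add(Add(-5, Mul(-5, -1)), 3)), 2)) = Mul(Rational(-1, 8), Pow(Add(-2, Add(Add(-5, 5), 3)), 2)) = Mul(Rational(-1, 8), Pow(Add(-2, Add(0, 3)), 2)) = Mul(Rational(-1, 8), Pow(Add(-2, 3), 2)) = Mul(Rational(-1, 8), Pow(1, 2)) = Mul(Rational(-1, 8), 1) = Rational(-1, 8) ≈ -0.12500)
Mul(Function('T')(A, -43), Y) = Mul(Add(-4, -43, 3), Rational(-1, 8)) = Mul(-44, Rational(-1, 8)) = Rational(11, 2)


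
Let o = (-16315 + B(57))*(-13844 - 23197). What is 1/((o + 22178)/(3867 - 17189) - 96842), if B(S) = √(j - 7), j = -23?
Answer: -8412732946958/1196345462996089173 - 164486734*I*√30/1196345462996089173 ≈ -7.032e-6 - 7.5307e-10*I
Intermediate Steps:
B(S) = I*√30 (B(S) = √(-23 - 7) = √(-30) = I*√30)
o = 604323915 - 37041*I*√30 (o = (-16315 + I*√30)*(-13844 - 23197) = (-16315 + I*√30)*(-37041) = 604323915 - 37041*I*√30 ≈ 6.0432e+8 - 2.0288e+5*I)
1/((o + 22178)/(3867 - 17189) - 96842) = 1/(((604323915 - 37041*I*√30) + 22178)/(3867 - 17189) - 96842) = 1/((604346093 - 37041*I*√30)/(-13322) - 96842) = 1/((604346093 - 37041*I*√30)*(-1/13322) - 96842) = 1/((-604346093/13322 + 37041*I*√30/13322) - 96842) = 1/(-1894475217/13322 + 37041*I*√30/13322)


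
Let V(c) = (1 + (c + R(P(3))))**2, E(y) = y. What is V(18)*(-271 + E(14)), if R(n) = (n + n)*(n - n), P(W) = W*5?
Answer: -92777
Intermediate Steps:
P(W) = 5*W
R(n) = 0 (R(n) = (2*n)*0 = 0)
V(c) = (1 + c)**2 (V(c) = (1 + (c + 0))**2 = (1 + c)**2)
V(18)*(-271 + E(14)) = (1 + 18)**2*(-271 + 14) = 19**2*(-257) = 361*(-257) = -92777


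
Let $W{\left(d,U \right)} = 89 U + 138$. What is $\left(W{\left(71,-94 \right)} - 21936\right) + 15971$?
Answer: $-14193$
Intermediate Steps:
$W{\left(d,U \right)} = 138 + 89 U$
$\left(W{\left(71,-94 \right)} - 21936\right) + 15971 = \left(\left(138 + 89 \left(-94\right)\right) - 21936\right) + 15971 = \left(\left(138 - 8366\right) - 21936\right) + 15971 = \left(-8228 - 21936\right) + 15971 = -30164 + 15971 = -14193$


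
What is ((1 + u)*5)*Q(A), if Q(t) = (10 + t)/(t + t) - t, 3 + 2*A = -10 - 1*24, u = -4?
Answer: -10395/37 ≈ -280.95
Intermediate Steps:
A = -37/2 (A = -3/2 + (-10 - 1*24)/2 = -3/2 + (-10 - 24)/2 = -3/2 + (1/2)*(-34) = -3/2 - 17 = -37/2 ≈ -18.500)
Q(t) = -t + (10 + t)/(2*t) (Q(t) = (10 + t)/((2*t)) - t = (10 + t)*(1/(2*t)) - t = (10 + t)/(2*t) - t = -t + (10 + t)/(2*t))
((1 + u)*5)*Q(A) = ((1 - 4)*5)*(1/2 - 1*(-37/2) + 5/(-37/2)) = (-3*5)*(1/2 + 37/2 + 5*(-2/37)) = -15*(1/2 + 37/2 - 10/37) = -15*693/37 = -10395/37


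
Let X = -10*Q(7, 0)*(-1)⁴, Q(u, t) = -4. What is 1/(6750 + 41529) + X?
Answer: 1931161/48279 ≈ 40.000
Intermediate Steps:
X = 40 (X = -10*(-4)*(-1)⁴ = 40*1 = 40)
1/(6750 + 41529) + X = 1/(6750 + 41529) + 40 = 1/48279 + 40 = 1931161/48279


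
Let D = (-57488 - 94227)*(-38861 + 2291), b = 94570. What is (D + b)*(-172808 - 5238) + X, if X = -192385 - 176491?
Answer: -987854780086396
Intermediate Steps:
D = 5548217550 (D = -151715*(-36570) = 5548217550)
X = -368876
(D + b)*(-172808 - 5238) + X = (5548217550 + 94570)*(-172808 - 5238) - 368876 = 5548312120*(-178046) - 368876 = -987854779717520 - 368876 = -987854780086396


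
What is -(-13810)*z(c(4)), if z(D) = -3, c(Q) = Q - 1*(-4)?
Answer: -41430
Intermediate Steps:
c(Q) = 4 + Q (c(Q) = Q + 4 = 4 + Q)
-(-13810)*z(c(4)) = -(-13810)*(-3) = -6905*6 = -41430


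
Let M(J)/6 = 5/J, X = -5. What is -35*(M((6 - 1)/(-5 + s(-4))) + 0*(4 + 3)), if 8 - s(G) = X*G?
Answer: 3570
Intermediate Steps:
s(G) = 8 + 5*G (s(G) = 8 - (-5)*G = 8 + 5*G)
M(J) = 30/J (M(J) = 6*(5/J) = 30/J)
-35*(M((6 - 1)/(-5 + s(-4))) + 0*(4 + 3)) = -35*(30/(((6 - 1)/(-5 + (8 + 5*(-4))))) + 0*(4 + 3)) = -35*(30/((5/(-5 + (8 - 20)))) + 0*7) = -35*(30/((5/(-5 - 12))) + 0) = -35*(30/((5/(-17))) + 0) = -35*(30/((5*(-1/17))) + 0) = -35*(30/(-5/17) + 0) = -35*(30*(-17/5) + 0) = -35*(-102 + 0) = -35*(-102) = 3570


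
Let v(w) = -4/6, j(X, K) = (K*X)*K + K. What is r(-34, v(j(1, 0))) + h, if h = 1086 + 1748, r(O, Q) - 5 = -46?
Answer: 2793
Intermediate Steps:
j(X, K) = K + X*K² (j(X, K) = X*K² + K = K + X*K²)
v(w) = -⅔ (v(w) = -4*⅙ = -⅔)
r(O, Q) = -41 (r(O, Q) = 5 - 46 = -41)
h = 2834
r(-34, v(j(1, 0))) + h = -41 + 2834 = 2793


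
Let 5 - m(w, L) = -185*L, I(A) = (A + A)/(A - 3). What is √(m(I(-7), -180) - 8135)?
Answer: I*√41430 ≈ 203.54*I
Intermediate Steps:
I(A) = 2*A/(-3 + A) (I(A) = (2*A)/(-3 + A) = 2*A/(-3 + A))
m(w, L) = 5 + 185*L (m(w, L) = 5 - (-185)*L = 5 + 185*L)
√(m(I(-7), -180) - 8135) = √((5 + 185*(-180)) - 8135) = √((5 - 33300) - 8135) = √(-33295 - 8135) = √(-41430) = I*√41430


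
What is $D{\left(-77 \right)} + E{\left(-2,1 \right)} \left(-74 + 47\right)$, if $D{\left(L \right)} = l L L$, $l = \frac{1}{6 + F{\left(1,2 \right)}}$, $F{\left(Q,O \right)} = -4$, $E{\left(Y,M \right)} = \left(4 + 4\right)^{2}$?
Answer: $\frac{2473}{2} \approx 1236.5$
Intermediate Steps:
$E{\left(Y,M \right)} = 64$ ($E{\left(Y,M \right)} = 8^{2} = 64$)
$l = \frac{1}{2}$ ($l = \frac{1}{6 - 4} = \frac{1}{2} \approx 0.5$)
$D{\left(L \right)} = \frac{L^{2}}{2}$ ($D{\left(L \right)} = \frac{L}{2} L = \frac{L^{2}}{2}$)
$D{\left(-77 \right)} + E{\left(-2,1 \right)} \left(-74 + 47\right) = \frac{\left(-77\right)^{2}}{2} + 64 \left(-74 + 47\right) = \frac{1}{2} \cdot 5929 + 64 \left(-27\right) = \frac{5929}{2} - 1728 = \frac{2473}{2}$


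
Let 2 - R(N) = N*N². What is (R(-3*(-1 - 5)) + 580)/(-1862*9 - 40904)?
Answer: 2625/28831 ≈ 0.091048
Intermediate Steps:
R(N) = 2 - N³ (R(N) = 2 - N*N² = 2 - N³)
(R(-3*(-1 - 5)) + 580)/(-1862*9 - 40904) = ((2 - (-3*(-1 - 5))³) + 580)/(-1862*9 - 40904) = ((2 - (-3*(-6))³) + 580)/(-16758 - 40904) = ((2 - 1*18³) + 580)/(-57662) = ((2 - 1*5832) + 580)*(-1/57662) = ((2 - 5832) + 580)*(-1/57662) = (-5830 + 580)*(-1/57662) = -5250*(-1/57662) = 2625/28831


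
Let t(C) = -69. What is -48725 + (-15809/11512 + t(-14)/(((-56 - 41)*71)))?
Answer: -3863179273655/79283144 ≈ -48726.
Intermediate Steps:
-48725 + (-15809/11512 + t(-14)/(((-56 - 41)*71))) = -48725 + (-15809/11512 - 69*1/(71*(-56 - 41))) = -48725 + (-15809*1/11512 - 69/((-97*71))) = -48725 + (-15809/11512 - 69/(-6887)) = -48725 + (-15809/11512 - 69*(-1/6887)) = -48725 + (-15809/11512 + 69/6887) = -48725 - 108082255/79283144 = -3863179273655/79283144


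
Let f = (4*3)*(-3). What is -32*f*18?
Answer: 20736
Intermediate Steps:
f = -36 (f = 12*(-3) = -36)
-32*f*18 = -32*(-36)*18 = 1152*18 = 20736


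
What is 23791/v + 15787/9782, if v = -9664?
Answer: -40078997/47266624 ≈ -0.84793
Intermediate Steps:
23791/v + 15787/9782 = 23791/(-9664) + 15787/9782 = 23791*(-1/9664) + 15787*(1/9782) = -23791/9664 + 15787/9782 = -40078997/47266624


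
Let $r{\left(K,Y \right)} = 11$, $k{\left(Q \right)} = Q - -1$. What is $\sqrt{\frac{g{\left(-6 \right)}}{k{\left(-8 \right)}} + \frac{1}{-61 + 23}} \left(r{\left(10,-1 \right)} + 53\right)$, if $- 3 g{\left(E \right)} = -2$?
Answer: $\frac{32 i \sqrt{77406}}{399} \approx 22.313 i$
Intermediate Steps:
$g{\left(E \right)} = \frac{2}{3}$ ($g{\left(E \right)} = \left(- \frac{1}{3}\right) \left(-2\right) = \frac{2}{3}$)
$k{\left(Q \right)} = 1 + Q$ ($k{\left(Q \right)} = Q + 1 = 1 + Q$)
$\sqrt{\frac{g{\left(-6 \right)}}{k{\left(-8 \right)}} + \frac{1}{-61 + 23}} \left(r{\left(10,-1 \right)} + 53\right) = \sqrt{\frac{2}{3 \left(1 - 8\right)} + \frac{1}{-61 + 23}} \left(11 + 53\right) = \sqrt{\frac{2}{3 \left(-7\right)} + \frac{1}{-38}} \cdot 64 = \sqrt{\frac{2}{3} \left(- \frac{1}{7}\right) - \frac{1}{38}} \cdot 64 = \sqrt{- \frac{2}{21} - \frac{1}{38}} \cdot 64 = \sqrt{- \frac{97}{798}} \cdot 64 = \frac{i \sqrt{77406}}{798} \cdot 64 = \frac{32 i \sqrt{77406}}{399}$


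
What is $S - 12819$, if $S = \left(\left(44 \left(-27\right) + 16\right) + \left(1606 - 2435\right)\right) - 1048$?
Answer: $-15868$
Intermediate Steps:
$S = -3049$ ($S = \left(\left(-1188 + 16\right) + \left(1606 - 2435\right)\right) - 1048 = \left(-1172 - 829\right) - 1048 = -2001 - 1048 = -3049$)
$S - 12819 = -3049 - 12819 = -15868$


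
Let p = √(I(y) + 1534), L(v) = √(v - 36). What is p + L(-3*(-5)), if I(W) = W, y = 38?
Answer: 2*√393 + I*√21 ≈ 39.648 + 4.5826*I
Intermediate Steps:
L(v) = √(-36 + v)
p = 2*√393 (p = √(38 + 1534) = √1572 = 2*√393 ≈ 39.648)
p + L(-3*(-5)) = 2*√393 + √(-36 - 3*(-5)) = 2*√393 + √(-36 + 15) = 2*√393 + √(-21) = 2*√393 + I*√21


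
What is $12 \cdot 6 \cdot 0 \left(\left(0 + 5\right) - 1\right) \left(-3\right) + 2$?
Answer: $2$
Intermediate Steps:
$12 \cdot 6 \cdot 0 \left(\left(0 + 5\right) - 1\right) \left(-3\right) + 2 = 12 \cdot 0 \left(5 - 1\right) \left(-3\right) + 2 = 12 \cdot 0 \cdot 4 \left(-3\right) + 2 = 12 \cdot 0 \left(-3\right) + 2 = 12 \cdot 0 + 2 = 0 + 2 = 2$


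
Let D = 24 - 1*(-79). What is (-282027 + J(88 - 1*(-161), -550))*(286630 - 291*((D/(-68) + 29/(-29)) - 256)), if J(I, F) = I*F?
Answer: -10309485905433/68 ≈ -1.5161e+11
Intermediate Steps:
D = 103 (D = 24 + 79 = 103)
J(I, F) = F*I
(-282027 + J(88 - 1*(-161), -550))*(286630 - 291*((D/(-68) + 29/(-29)) - 256)) = (-282027 - 550*(88 - 1*(-161)))*(286630 - 291*((103/(-68) + 29/(-29)) - 256)) = (-282027 - 550*(88 + 161))*(286630 - 291*((103*(-1/68) + 29*(-1/29)) - 256)) = (-282027 - 550*249)*(286630 - 291*((-103/68 - 1) - 256)) = (-282027 - 136950)*(286630 - 291*(-171/68 - 256)) = -418977*(286630 - 291*(-17579/68)) = -418977*(286630 + 5115489/68) = -418977*24606329/68 = -10309485905433/68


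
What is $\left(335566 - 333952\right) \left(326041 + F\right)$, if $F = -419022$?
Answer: $-150071334$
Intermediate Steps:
$\left(335566 - 333952\right) \left(326041 + F\right) = \left(335566 - 333952\right) \left(326041 - 419022\right) = 1614 \left(-92981\right) = -150071334$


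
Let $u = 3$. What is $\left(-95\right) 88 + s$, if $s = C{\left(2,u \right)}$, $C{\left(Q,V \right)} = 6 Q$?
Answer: $-8348$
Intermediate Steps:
$s = 12$ ($s = 6 \cdot 2 = 12$)
$\left(-95\right) 88 + s = \left(-95\right) 88 + 12 = -8360 + 12 = -8348$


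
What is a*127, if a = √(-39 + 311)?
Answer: 508*√17 ≈ 2094.5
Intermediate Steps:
a = 4*√17 (a = √272 = 4*√17 ≈ 16.492)
a*127 = (4*√17)*127 = 508*√17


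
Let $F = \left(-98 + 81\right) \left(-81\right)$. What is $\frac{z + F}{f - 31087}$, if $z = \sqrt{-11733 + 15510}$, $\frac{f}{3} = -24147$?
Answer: $- \frac{1377}{103528} - \frac{\sqrt{3777}}{103528} \approx -0.013894$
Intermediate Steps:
$f = -72441$ ($f = 3 \left(-24147\right) = -72441$)
$z = \sqrt{3777} \approx 61.457$
$F = 1377$ ($F = \left(-17\right) \left(-81\right) = 1377$)
$\frac{z + F}{f - 31087} = \frac{\sqrt{3777} + 1377}{-72441 - 31087} = \frac{1377 + \sqrt{3777}}{-103528} = \left(1377 + \sqrt{3777}\right) \left(- \frac{1}{103528}\right) = - \frac{1377}{103528} - \frac{\sqrt{3777}}{103528}$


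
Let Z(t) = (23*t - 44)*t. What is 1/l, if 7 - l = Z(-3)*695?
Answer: -1/235598 ≈ -4.2445e-6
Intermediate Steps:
Z(t) = t*(-44 + 23*t) (Z(t) = (-44 + 23*t)*t = t*(-44 + 23*t))
l = -235598 (l = 7 - (-3*(-44 + 23*(-3)))*695 = 7 - (-3*(-44 - 69))*695 = 7 - (-3*(-113))*695 = 7 - 339*695 = 7 - 1*235605 = 7 - 235605 = -235598)
1/l = 1/(-235598) = -1/235598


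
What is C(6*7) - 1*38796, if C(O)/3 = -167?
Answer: -39297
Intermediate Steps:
C(O) = -501 (C(O) = 3*(-167) = -501)
C(6*7) - 1*38796 = -501 - 1*38796 = -501 - 38796 = -39297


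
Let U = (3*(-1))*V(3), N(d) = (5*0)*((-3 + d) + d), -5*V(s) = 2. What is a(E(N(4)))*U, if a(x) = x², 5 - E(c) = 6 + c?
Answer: 6/5 ≈ 1.2000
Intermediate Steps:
V(s) = -⅖ (V(s) = -⅕*2 = -⅖)
N(d) = 0 (N(d) = 0*(-3 + 2*d) = 0)
E(c) = -1 - c (E(c) = 5 - (6 + c) = 5 + (-6 - c) = -1 - c)
U = 6/5 (U = (3*(-1))*(-⅖) = -3*(-⅖) = 6/5 ≈ 1.2000)
a(E(N(4)))*U = (-1 - 1*0)²*(6/5) = (-1 + 0)²*(6/5) = (-1)²*(6/5) = 1*(6/5) = 6/5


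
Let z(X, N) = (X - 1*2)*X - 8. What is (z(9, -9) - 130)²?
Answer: 5625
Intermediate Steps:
z(X, N) = -8 + X*(-2 + X) (z(X, N) = (X - 2)*X - 8 = (-2 + X)*X - 8 = X*(-2 + X) - 8 = -8 + X*(-2 + X))
(z(9, -9) - 130)² = ((-8 + 9² - 2*9) - 130)² = ((-8 + 81 - 18) - 130)² = (55 - 130)² = (-75)² = 5625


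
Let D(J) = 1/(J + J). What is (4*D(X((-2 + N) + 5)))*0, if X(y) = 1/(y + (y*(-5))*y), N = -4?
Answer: 0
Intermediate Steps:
X(y) = 1/(y - 5*y²) (X(y) = 1/(y + (-5*y)*y) = 1/(y - 5*y²))
D(J) = 1/(2*J)
(4*D(X((-2 + N) + 5)))*0 = (4*(1/(2*((-1/(((-2 - 4) + 5)*(-1 + 5*((-2 - 4) + 5))))))))*0 = (4*(1/(2*((-1/((-6 + 5)*(-1 + 5*(-6 + 5))))))))*0 = (4*(1/(2*((-1/(-1*(-1 + 5*(-1))))))))*0 = (4*(1/(2*((-1*(-1)/(-1 - 5))))))*0 = (4*(1/(2*((-1*(-1)/(-6))))))*0 = (4*(1/(2*((-1*(-1)*(-⅙))))))*0 = (4*(1/(2*(-⅙))))*0 = (4*((½)*(-6)))*0 = (4*(-3))*0 = -12*0 = 0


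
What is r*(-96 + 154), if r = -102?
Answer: -5916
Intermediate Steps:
r*(-96 + 154) = -102*(-96 + 154) = -102*58 = -5916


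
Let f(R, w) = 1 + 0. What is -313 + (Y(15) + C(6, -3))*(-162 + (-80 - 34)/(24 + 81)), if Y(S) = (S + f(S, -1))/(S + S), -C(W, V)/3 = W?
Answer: 1331171/525 ≈ 2535.6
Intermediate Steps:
C(W, V) = -3*W
f(R, w) = 1
Y(S) = (1 + S)/(2*S) (Y(S) = (S + 1)/(S + S) = (1 + S)/((2*S)) = (1 + S)*(1/(2*S)) = (1 + S)/(2*S))
-313 + (Y(15) + C(6, -3))*(-162 + (-80 - 34)/(24 + 81)) = -313 + ((1/2)*(1 + 15)/15 - 3*6)*(-162 + (-80 - 34)/(24 + 81)) = -313 + ((1/2)*(1/15)*16 - 18)*(-162 - 114/105) = -313 + (8/15 - 18)*(-162 - 114*1/105) = -313 - 262*(-162 - 38/35)/15 = -313 - 262/15*(-5708/35) = -313 + 1495496/525 = 1331171/525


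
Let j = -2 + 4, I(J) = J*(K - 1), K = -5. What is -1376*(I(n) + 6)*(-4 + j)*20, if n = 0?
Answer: 330240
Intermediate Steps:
I(J) = -6*J (I(J) = J*(-5 - 1) = J*(-6) = -6*J)
j = 2
-1376*(I(n) + 6)*(-4 + j)*20 = -1376*(-6*0 + 6)*(-4 + 2)*20 = -1376*(0 + 6)*(-2)*20 = -1376*6*(-2)*20 = -(-16512)*20 = -1376*(-240) = 330240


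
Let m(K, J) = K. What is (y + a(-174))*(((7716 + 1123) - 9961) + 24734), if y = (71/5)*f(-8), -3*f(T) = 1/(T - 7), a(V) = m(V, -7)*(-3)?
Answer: 2774905852/225 ≈ 1.2333e+7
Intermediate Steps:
a(V) = -3*V (a(V) = V*(-3) = -3*V)
f(T) = -1/(3*(-7 + T)) (f(T) = -1/(3*(T - 7)) = -1/(3*(-7 + T)))
y = 71/225 (y = (71/5)*(-1/(-21 + 3*(-8))) = (71*(1/5))*(-1/(-21 - 24)) = 71*(-1/(-45))/5 = 71*(-1*(-1/45))/5 = (71/5)*(1/45) = 71/225 ≈ 0.31556)
(y + a(-174))*(((7716 + 1123) - 9961) + 24734) = (71/225 - 3*(-174))*(((7716 + 1123) - 9961) + 24734) = (71/225 + 522)*((8839 - 9961) + 24734) = 117521*(-1122 + 24734)/225 = (117521/225)*23612 = 2774905852/225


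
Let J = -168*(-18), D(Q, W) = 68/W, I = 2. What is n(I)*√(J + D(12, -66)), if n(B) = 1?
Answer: √3292014/33 ≈ 54.982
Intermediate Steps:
J = 3024
n(I)*√(J + D(12, -66)) = 1*√(3024 + 68/(-66)) = 1*√(3024 + 68*(-1/66)) = 1*√(3024 - 34/33) = 1*√(99758/33) = 1*(√3292014/33) = √3292014/33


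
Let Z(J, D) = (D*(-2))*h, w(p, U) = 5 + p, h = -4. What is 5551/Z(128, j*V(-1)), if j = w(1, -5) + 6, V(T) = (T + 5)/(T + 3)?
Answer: 5551/192 ≈ 28.911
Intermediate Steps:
V(T) = (5 + T)/(3 + T)
j = 12 (j = (5 + 1) + 6 = 6 + 6 = 12)
Z(J, D) = 8*D (Z(J, D) = (D*(-2))*(-4) = -2*D*(-4) = 8*D)
5551/Z(128, j*V(-1)) = 5551/((8*(12*((5 - 1)/(3 - 1))))) = 5551/((8*(12*(4/2)))) = 5551/((8*(12*((½)*4)))) = 5551/((8*(12*2))) = 5551/((8*24)) = 5551/192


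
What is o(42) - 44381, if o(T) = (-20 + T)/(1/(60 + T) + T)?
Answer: -190170341/4285 ≈ -44381.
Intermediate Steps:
o(T) = (-20 + T)/(T + 1/(60 + T))
o(42) - 44381 = (-1200 + 42² + 40*42)/(1 + 42² + 60*42) - 44381 = (-1200 + 1764 + 1680)/(1 + 1764 + 2520) - 44381 = 2244/4285 - 44381 = -190170341/4285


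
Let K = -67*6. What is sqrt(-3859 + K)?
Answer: I*sqrt(4261) ≈ 65.276*I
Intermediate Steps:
K = -402
sqrt(-3859 + K) = sqrt(-3859 - 402) = sqrt(-4261) = I*sqrt(4261)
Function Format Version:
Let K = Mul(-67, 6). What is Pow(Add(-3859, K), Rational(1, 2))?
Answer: Mul(I, Pow(4261, Rational(1, 2))) ≈ Mul(65.276, I)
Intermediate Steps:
K = -402
Pow(Add(-3859, K), Rational(1, 2)) = Pow(Add(-3859, -402), Rational(1, 2)) = Pow(-4261, Rational(1, 2)) = Mul(I, Pow(4261, Rational(1, 2)))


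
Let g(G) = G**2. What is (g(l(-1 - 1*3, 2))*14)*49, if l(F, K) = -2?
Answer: 2744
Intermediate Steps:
(g(l(-1 - 1*3, 2))*14)*49 = ((-2)**2*14)*49 = (4*14)*49 = 56*49 = 2744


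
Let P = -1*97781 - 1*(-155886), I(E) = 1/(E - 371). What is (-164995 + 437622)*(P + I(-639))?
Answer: 15999401480723/1010 ≈ 1.5841e+10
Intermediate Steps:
I(E) = 1/(-371 + E)
P = 58105 (P = -97781 + 155886 = 58105)
(-164995 + 437622)*(P + I(-639)) = (-164995 + 437622)*(58105 + 1/(-371 - 639)) = 272627*(58105 + 1/(-1010)) = 272627*(58105 - 1/1010) = 272627*(58686049/1010) = 15999401480723/1010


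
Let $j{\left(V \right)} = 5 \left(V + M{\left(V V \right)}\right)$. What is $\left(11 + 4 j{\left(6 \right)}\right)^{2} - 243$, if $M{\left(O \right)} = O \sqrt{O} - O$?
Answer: $13920118$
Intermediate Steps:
$M{\left(O \right)} = O^{\frac{3}{2}} - O$
$j{\left(V \right)} = - 5 V^{2} + 5 V + 5 \left(V^{2}\right)^{\frac{3}{2}}$ ($j{\left(V \right)} = 5 \left(V - \left(- \left(V^{2}\right)^{\frac{3}{2}} + V V\right)\right) = 5 \left(V - \left(V^{2} - \left(V^{2}\right)^{\frac{3}{2}}\right)\right) = 5 \left(V + \left(V^{2}\right)^{\frac{3}{2}} - V^{2}\right) = - 5 V^{2} + 5 V + 5 \left(V^{2}\right)^{\frac{3}{2}}$)
$\left(11 + 4 j{\left(6 \right)}\right)^{2} - 243 = \left(11 + 4 \left(- 5 \cdot 6^{2} + 5 \cdot 6 + 5 \left(6^{2}\right)^{\frac{3}{2}}\right)\right)^{2} - 243 = \left(11 + 4 \left(\left(-5\right) 36 + 30 + 5 \cdot 36^{\frac{3}{2}}\right)\right)^{2} - 243 = \left(11 + 4 \left(-180 + 30 + 5 \cdot 216\right)\right)^{2} - 243 = \left(11 + 4 \left(-180 + 30 + 1080\right)\right)^{2} - 243 = \left(11 + 4 \cdot 930\right)^{2} - 243 = \left(11 + 3720\right)^{2} - 243 = 3731^{2} - 243 = 13920361 - 243 = 13920118$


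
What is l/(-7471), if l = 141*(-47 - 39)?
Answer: 12126/7471 ≈ 1.6231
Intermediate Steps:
l = -12126 (l = 141*(-86) = -12126)
l/(-7471) = -12126/(-7471) = -12126*(-1/7471) = 12126/7471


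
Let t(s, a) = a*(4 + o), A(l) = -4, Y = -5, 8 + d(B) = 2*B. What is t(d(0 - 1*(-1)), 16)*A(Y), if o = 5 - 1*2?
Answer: -448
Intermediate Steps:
d(B) = -8 + 2*B
o = 3 (o = 5 - 2 = 3)
t(s, a) = 7*a (t(s, a) = a*(4 + 3) = a*7 = 7*a)
t(d(0 - 1*(-1)), 16)*A(Y) = (7*16)*(-4) = 112*(-4) = -448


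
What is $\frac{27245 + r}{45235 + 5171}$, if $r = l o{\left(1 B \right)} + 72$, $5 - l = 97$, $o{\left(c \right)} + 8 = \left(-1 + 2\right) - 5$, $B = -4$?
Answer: $\frac{28421}{50406} \approx 0.56384$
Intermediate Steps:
$o{\left(c \right)} = -12$ ($o{\left(c \right)} = -8 + \left(\left(-1 + 2\right) - 5\right) = -8 + \left(1 - 5\right) = -8 - 4 = -12$)
$l = -92$ ($l = 5 - 97 = -92$)
$r = 1176$ ($r = \left(-92\right) \left(-12\right) + 72 = 1104 + 72 = 1176$)
$\frac{27245 + r}{45235 + 5171} = \frac{27245 + 1176}{45235 + 5171} = \frac{28421}{50406}$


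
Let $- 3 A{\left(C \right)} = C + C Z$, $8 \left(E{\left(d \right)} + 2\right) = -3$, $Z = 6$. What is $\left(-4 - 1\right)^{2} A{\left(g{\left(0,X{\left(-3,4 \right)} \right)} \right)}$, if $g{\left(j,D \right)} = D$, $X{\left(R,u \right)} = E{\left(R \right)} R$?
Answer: $- \frac{3325}{8} \approx -415.63$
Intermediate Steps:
$E{\left(d \right)} = - \frac{19}{8}$ ($E{\left(d \right)} = -2 + \frac{1}{8} \left(-3\right) = -2 - \frac{3}{8} = - \frac{19}{8}$)
$X{\left(R,u \right)} = - \frac{19 R}{8}$
$A{\left(C \right)} = - \frac{7 C}{3}$ ($A{\left(C \right)} = - \frac{C + C 6}{3} = - \frac{C + 6 C}{3} = - \frac{7 C}{3}$)
$\left(-4 - 1\right)^{2} A{\left(g{\left(0,X{\left(-3,4 \right)} \right)} \right)} = \left(-4 - 1\right)^{2} \left(- \frac{7 \left(\left(- \frac{19}{8}\right) \left(-3\right)\right)}{3}\right) = \left(-5\right)^{2} \left(\left(- \frac{7}{3}\right) \frac{57}{8}\right) = 25 \left(- \frac{133}{8}\right) = - \frac{3325}{8}$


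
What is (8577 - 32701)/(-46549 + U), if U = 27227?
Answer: 12062/9661 ≈ 1.2485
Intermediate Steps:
(8577 - 32701)/(-46549 + U) = (8577 - 32701)/(-46549 + 27227) = -24124/(-19322) = -24124*(-1/19322) = 12062/9661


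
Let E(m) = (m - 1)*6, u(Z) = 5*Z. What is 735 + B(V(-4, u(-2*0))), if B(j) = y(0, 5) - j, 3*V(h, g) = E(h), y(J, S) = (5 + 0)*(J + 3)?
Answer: 760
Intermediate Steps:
E(m) = -6 + 6*m (E(m) = (-1 + m)*6 = -6 + 6*m)
y(J, S) = 15 + 5*J (y(J, S) = 5*(3 + J) = 15 + 5*J)
V(h, g) = -2 + 2*h (V(h, g) = (-6 + 6*h)/3 = -2 + 2*h)
B(j) = 15 - j (B(j) = (15 + 5*0) - j = (15 + 0) - j = 15 - j)
735 + B(V(-4, u(-2*0))) = 735 + (15 - (-2 + 2*(-4))) = 735 + (15 - (-2 - 8)) = 735 + (15 - 1*(-10)) = 735 + (15 + 10) = 735 + 25 = 760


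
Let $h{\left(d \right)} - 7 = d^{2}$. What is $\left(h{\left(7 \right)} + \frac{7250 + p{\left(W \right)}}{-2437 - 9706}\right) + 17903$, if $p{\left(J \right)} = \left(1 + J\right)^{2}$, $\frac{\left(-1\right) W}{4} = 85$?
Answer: $\frac{217953966}{12143} \approx 17949.0$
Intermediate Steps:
$W = -340$ ($W = \left(-4\right) 85 = -340$)
$h{\left(d \right)} = 7 + d^{2}$
$\left(h{\left(7 \right)} + \frac{7250 + p{\left(W \right)}}{-2437 - 9706}\right) + 17903 = \left(\left(7 + 7^{2}\right) + \frac{7250 + \left(1 - 340\right)^{2}}{-2437 - 9706}\right) + 17903 = \left(\left(7 + 49\right) + \frac{7250 + \left(-339\right)^{2}}{-12143}\right) + 17903 = \left(56 + \left(7250 + 114921\right) \left(- \frac{1}{12143}\right)\right) + 17903 = \left(56 + 122171 \left(- \frac{1}{12143}\right)\right) + 17903 = \left(56 - \frac{122171}{12143}\right) + 17903 = \frac{557837}{12143} + 17903 = \frac{217953966}{12143}$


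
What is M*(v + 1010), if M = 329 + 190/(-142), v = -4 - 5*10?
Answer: 22240384/71 ≈ 3.1325e+5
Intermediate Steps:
v = -54 (v = -4 - 50 = -54)
M = 23264/71 (M = 329 + 190*(-1/142) = 329 - 95/71 = 23264/71 ≈ 327.66)
M*(v + 1010) = 23264*(-54 + 1010)/71 = (23264/71)*956 = 22240384/71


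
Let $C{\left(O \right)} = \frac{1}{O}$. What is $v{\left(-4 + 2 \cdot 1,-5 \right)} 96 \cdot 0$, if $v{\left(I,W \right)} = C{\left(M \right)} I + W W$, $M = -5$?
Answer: $0$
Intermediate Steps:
$v{\left(I,W \right)} = W^{2} - \frac{I}{5}$ ($v{\left(I,W \right)} = \frac{I}{-5} + W W = - \frac{I}{5} + W^{2} = W^{2} - \frac{I}{5}$)
$v{\left(-4 + 2 \cdot 1,-5 \right)} 96 \cdot 0 = \left(\left(-5\right)^{2} - \frac{-4 + 2 \cdot 1}{5}\right) 96 \cdot 0 = \left(25 - \frac{-4 + 2}{5}\right) 96 \cdot 0 = \left(25 - - \frac{2}{5}\right) 96 \cdot 0 = \left(25 + \frac{2}{5}\right) 96 \cdot 0 = \frac{127}{5} \cdot 96 \cdot 0 = \frac{12192}{5} \cdot 0 = 0$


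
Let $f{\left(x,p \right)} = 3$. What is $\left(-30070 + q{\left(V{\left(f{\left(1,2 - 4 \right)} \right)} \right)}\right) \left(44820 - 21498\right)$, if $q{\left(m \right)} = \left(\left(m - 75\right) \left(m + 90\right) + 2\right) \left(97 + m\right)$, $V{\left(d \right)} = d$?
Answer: $-16313039340$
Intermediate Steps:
$q{\left(m \right)} = \left(2 + \left(-75 + m\right) \left(90 + m\right)\right) \left(97 + m\right)$ ($q{\left(m \right)} = \left(\left(-75 + m\right) \left(90 + m\right) + 2\right) \left(97 + m\right) = \left(2 + \left(-75 + m\right) \left(90 + m\right)\right) \left(97 + m\right)$)
$\left(-30070 + q{\left(V{\left(f{\left(1,2 - 4 \right)} \right)} \right)}\right) \left(44820 - 21498\right) = \left(-30070 + \left(-654556 + 3^{3} - 15879 + 112 \cdot 3^{2}\right)\right) \left(44820 - 21498\right) = \left(-30070 + \left(-654556 + 27 - 15879 + 112 \cdot 9\right)\right) 23322 = \left(-30070 + \left(-654556 + 27 - 15879 + 1008\right)\right) 23322 = \left(-30070 - 669400\right) 23322 = \left(-699470\right) 23322 = -16313039340$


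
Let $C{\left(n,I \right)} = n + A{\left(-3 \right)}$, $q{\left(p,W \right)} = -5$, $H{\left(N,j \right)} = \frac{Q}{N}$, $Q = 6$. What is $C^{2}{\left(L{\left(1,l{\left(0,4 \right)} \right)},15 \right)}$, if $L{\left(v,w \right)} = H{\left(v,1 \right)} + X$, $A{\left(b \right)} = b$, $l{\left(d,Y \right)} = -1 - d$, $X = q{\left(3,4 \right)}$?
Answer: $4$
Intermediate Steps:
$H{\left(N,j \right)} = \frac{6}{N}$
$X = -5$
$L{\left(v,w \right)} = -5 + \frac{6}{v}$ ($L{\left(v,w \right)} = \frac{6}{v} - 5 = -5 + \frac{6}{v}$)
$C{\left(n,I \right)} = -3 + n$ ($C{\left(n,I \right)} = n - 3 = -3 + n$)
$C^{2}{\left(L{\left(1,l{\left(0,4 \right)} \right)},15 \right)} = \left(-3 - \left(5 - \frac{6}{1}\right)\right)^{2} = \left(-3 + \left(-5 + 6 \cdot 1\right)\right)^{2} = \left(-3 + \left(-5 + 6\right)\right)^{2} = \left(-3 + 1\right)^{2} = \left(-2\right)^{2} = 4$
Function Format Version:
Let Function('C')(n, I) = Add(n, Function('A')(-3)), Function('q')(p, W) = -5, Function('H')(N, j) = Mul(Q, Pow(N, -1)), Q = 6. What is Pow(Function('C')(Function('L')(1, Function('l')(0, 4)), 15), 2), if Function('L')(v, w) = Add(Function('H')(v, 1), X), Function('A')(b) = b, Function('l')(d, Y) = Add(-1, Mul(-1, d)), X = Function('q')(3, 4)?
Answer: 4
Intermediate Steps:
Function('H')(N, j) = Mul(6, Pow(N, -1))
X = -5
Function('L')(v, w) = Add(-5, Mul(6, Pow(v, -1))) (Function('L')(v, w) = Add(Mul(6, Pow(v, -1)), -5) = Add(-5, Mul(6, Pow(v, -1))))
Function('C')(n, I) = Add(-3, n) (Function('C')(n, I) = Add(n, -3) = Add(-3, n))
Pow(Function('C')(Function('L')(1, Function('l')(0, 4)), 15), 2) = Pow(Add(-3, Add(-5, Mul(6, Pow(1, -1)))), 2) = Pow(Add(-3, Add(-5, Mul(6, 1))), 2) = Pow(Add(-3, Add(-5, 6)), 2) = Pow(Add(-3, 1), 2) = Pow(-2, 2) = 4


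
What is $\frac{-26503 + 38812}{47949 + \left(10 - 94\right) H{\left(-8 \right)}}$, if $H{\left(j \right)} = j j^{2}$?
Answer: $\frac{4103}{30319} \approx 0.13533$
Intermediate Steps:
$H{\left(j \right)} = j^{3}$
$\frac{-26503 + 38812}{47949 + \left(10 - 94\right) H{\left(-8 \right)}} = \frac{-26503 + 38812}{47949 + \left(10 - 94\right) \left(-8\right)^{3}} = \frac{12309}{47949 - -43008} = \frac{12309}{47949 + 43008} = \frac{12309}{90957} = 12309 \cdot \frac{1}{90957} = \frac{4103}{30319}$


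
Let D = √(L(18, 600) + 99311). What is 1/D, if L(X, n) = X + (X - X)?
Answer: √99329/99329 ≈ 0.0031729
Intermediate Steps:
L(X, n) = X (L(X, n) = X + 0 = X)
D = √99329 (D = √(18 + 99311) = √99329 ≈ 315.17)
1/D = 1/(√99329) = √99329/99329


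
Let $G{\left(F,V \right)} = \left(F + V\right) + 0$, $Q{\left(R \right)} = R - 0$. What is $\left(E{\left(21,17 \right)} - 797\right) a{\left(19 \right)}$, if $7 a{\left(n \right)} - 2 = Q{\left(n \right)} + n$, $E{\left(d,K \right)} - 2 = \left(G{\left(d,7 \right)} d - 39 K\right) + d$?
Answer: $- \frac{33960}{7} \approx -4851.4$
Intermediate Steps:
$Q{\left(R \right)} = R$ ($Q{\left(R \right)} = R + 0 = R$)
$G{\left(F,V \right)} = F + V$
$E{\left(d,K \right)} = 2 + d - 39 K + d \left(7 + d\right)$ ($E{\left(d,K \right)} = 2 - \left(- d + 39 K - \left(d + 7\right) d\right) = 2 - \left(- d + 39 K - \left(7 + d\right) d\right) = 2 - \left(- d + 39 K - d \left(7 + d\right)\right) = 2 + \left(d - 39 K + d \left(7 + d\right)\right) = 2 + d - 39 K + d \left(7 + d\right)$)
$a{\left(n \right)} = \frac{2}{7} + \frac{2 n}{7}$ ($a{\left(n \right)} = \frac{2}{7} + \frac{n + n}{7} = \frac{2}{7} + \frac{2 n}{7}$)
$\left(E{\left(21,17 \right)} - 797\right) a{\left(19 \right)} = \left(\left(2 + 21 - 663 + 21 \left(7 + 21\right)\right) - 797\right) \left(\frac{2}{7} + \frac{2}{7} \cdot 19\right) = \left(\left(2 + 21 - 663 + 21 \cdot 28\right) - 797\right) \left(\frac{2}{7} + \frac{38}{7}\right) = \left(\left(2 + 21 - 663 + 588\right) - 797\right) \frac{40}{7} = \left(-52 - 797\right) \frac{40}{7} = \left(-849\right) \frac{40}{7} = - \frac{33960}{7}$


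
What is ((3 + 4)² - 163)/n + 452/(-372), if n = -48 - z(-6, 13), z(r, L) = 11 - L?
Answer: 2702/2139 ≈ 1.2632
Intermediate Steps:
n = -46 (n = -48 - (11 - 1*13) = -48 - (11 - 13) = -48 - 1*(-2) = -48 + 2 = -46)
((3 + 4)² - 163)/n + 452/(-372) = ((3 + 4)² - 163)/(-46) + 452/(-372) = (7² - 163)*(-1/46) + 452*(-1/372) = (49 - 163)*(-1/46) - 113/93 = -114*(-1/46) - 113/93 = 57/23 - 113/93 = 2702/2139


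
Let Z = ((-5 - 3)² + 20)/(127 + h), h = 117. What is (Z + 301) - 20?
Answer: 17162/61 ≈ 281.34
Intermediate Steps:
Z = 21/61 (Z = ((-5 - 3)² + 20)/(127 + 117) = ((-8)² + 20)/244 = (64 + 20)*(1/244) = 84*(1/244) = 21/61 ≈ 0.34426)
(Z + 301) - 20 = (21/61 + 301) - 20 = 18382/61 - 20 = 17162/61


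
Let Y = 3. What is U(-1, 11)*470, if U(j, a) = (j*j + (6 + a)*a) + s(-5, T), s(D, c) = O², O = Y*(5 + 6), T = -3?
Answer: 600190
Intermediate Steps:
O = 33 (O = 3*(5 + 6) = 3*11 = 33)
s(D, c) = 1089 (s(D, c) = 33² = 1089)
U(j, a) = 1089 + j² + a*(6 + a) (U(j, a) = (j*j + (6 + a)*a) + 1089 = (j² + a*(6 + a)) + 1089 = 1089 + j² + a*(6 + a))
U(-1, 11)*470 = (1089 + 11² + (-1)² + 6*11)*470 = (1089 + 121 + 1 + 66)*470 = 1277*470 = 600190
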